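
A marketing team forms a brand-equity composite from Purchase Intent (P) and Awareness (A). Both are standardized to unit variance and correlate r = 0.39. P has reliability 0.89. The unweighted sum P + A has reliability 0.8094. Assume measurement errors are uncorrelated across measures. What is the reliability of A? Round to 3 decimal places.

Var(P+A) = 2 + 2·0.39 = 2.780.
True-score variance = ρ_P + ρ_A + 2·0.39, so 0.8094 = (0.89 + ρ_A + 0.78) / 2.780.
ρ_A = 0.8094·2.780 − 0.89 − 0.78 = 0.580.

0.580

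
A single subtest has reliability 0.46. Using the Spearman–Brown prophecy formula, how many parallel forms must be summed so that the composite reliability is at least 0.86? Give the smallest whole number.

k ≥ ρ*(1−ρ₁)/(ρ₁(1−ρ*)) = 0.86·0.54 / (0.46·0.14) = 7.211.
Smallest integer k = 8.

8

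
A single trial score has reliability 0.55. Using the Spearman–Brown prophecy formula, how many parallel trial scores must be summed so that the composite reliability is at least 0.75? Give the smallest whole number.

3

k ≥ ρ*(1−ρ₁)/(ρ₁(1−ρ*)) = 0.75·0.45 / (0.55·0.25) = 2.455.
Smallest integer k = 3.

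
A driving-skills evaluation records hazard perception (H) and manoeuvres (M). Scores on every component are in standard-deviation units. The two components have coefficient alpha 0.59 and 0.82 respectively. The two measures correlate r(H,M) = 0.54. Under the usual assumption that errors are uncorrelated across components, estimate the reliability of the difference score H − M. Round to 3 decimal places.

0.359

Var(H−M) = 1 + 1 − 2·0.54 = 2 − 1.08 = 0.92.
Under uncorrelated errors the observed covariances equal the true-score covariances, so only the own-variance terms attenuate.
True-score variance = [0.59 + 0.82] − 1.08 = 1.41 − 1.08 = 0.33.
Reliability = 0.33 / 0.92 = 0.359.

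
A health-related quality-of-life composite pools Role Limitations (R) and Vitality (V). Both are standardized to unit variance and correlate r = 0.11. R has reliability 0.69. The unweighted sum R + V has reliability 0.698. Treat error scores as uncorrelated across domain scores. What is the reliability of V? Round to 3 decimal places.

Var(R+V) = 2 + 2·0.11 = 2.220.
True-score variance = ρ_R + ρ_V + 2·0.11, so 0.698 = (0.69 + ρ_V + 0.22) / 2.220.
ρ_V = 0.698·2.220 − 0.69 − 0.22 = 0.640.

0.640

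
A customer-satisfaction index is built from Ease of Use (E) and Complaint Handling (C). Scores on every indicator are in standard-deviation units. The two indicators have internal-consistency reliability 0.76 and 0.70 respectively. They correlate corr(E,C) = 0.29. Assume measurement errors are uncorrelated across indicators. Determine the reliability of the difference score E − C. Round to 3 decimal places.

Var(E−C) = 1 + 1 − 2·0.29 = 2 − 0.58 = 1.42.
With uncorrelated errors the cross-covariances are all true-score covariance, so they carry over unchanged; only the diagonal terms shrink to ρᵢσᵢ².
True-score variance = [0.76 + 0.70] − 0.58 = 1.46 − 0.58 = 0.88.
Reliability = 0.88 / 1.42 = 0.620.

0.620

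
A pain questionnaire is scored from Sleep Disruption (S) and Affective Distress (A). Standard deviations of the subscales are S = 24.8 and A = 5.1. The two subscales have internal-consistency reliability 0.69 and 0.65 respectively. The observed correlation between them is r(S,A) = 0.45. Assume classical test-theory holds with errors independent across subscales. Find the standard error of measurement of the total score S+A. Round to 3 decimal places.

14.134

Var(total) = 641.05 + 113.832 = 754.882.
True-score variance = 441.284 + 113.832 = 555.116, so reliability = 0.7354.
Error variance = 754.882 − 555.116 = 199.766; SEM = √199.766 = 14.134.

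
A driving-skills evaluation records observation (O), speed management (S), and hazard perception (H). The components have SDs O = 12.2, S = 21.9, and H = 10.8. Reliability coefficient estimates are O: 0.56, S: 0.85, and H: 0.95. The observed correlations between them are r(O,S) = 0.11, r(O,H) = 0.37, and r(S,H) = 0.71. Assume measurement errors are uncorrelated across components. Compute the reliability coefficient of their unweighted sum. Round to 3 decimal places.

Var(O+S+H) = 12.2² + 21.9² + 10.8² + 2·[12.2·21.9·0.11 + 12.2·10.8·0.37 + 21.9·10.8·0.71] = 745.09 + 492.14 = 1237.23.
Because errors are independent across components, Cov(Tᵢ,Tⱼ) = Cov(Xᵢ,Xⱼ); the off-diagonal part of the true-score variance is the same as above.
True-score variance = [12.2²·0.56 + 21.9²·0.85 + 10.8²·0.95] + 492.14 = 601.827 + 492.14 = 1093.97.
Reliability = 1093.97 / 1237.23 = 0.884.

0.884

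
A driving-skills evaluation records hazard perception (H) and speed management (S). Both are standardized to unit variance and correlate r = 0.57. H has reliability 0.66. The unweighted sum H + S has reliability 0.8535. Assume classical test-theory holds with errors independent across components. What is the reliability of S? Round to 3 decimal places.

0.880

Var(H+S) = 2 + 2·0.57 = 3.140.
True-score variance = ρ_H + ρ_S + 2·0.57, so 0.8535 = (0.66 + ρ_S + 1.14) / 3.140.
ρ_S = 0.8535·3.140 − 0.66 − 1.14 = 0.880.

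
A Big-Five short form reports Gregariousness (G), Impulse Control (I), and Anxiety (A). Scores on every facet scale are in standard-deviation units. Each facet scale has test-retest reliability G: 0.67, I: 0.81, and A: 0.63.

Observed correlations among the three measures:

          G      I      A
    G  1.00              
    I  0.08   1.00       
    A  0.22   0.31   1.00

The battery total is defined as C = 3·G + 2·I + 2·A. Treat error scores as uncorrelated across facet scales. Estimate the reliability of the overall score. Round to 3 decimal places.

Var(C) = 3² + 2² + 2² + 2·[6·0.08 + 6·0.22 + 4·0.31] = 17 + 6.08 = 23.08.
Under uncorrelated errors the observed covariances equal the true-score covariances, so only the own-variance terms attenuate.
True-score variance = [3²·0.67 + 2²·0.81 + 2²·0.63] + 6.08 = 11.79 + 6.08 = 17.87.
Reliability = 17.87 / 23.08 = 0.774.

0.774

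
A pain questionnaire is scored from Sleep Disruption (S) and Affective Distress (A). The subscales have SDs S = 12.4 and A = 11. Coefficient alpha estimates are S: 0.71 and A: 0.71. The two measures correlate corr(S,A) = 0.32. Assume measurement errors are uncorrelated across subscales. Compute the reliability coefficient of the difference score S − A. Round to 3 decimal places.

0.575

Var(S−A) = 12.4² + 11² − 2·12.4·11·0.32 = 274.76 − 87.296 = 187.464.
Under uncorrelated errors the observed covariances equal the true-score covariances, so only the own-variance terms attenuate.
True-score variance = [12.4²·0.71 + 11²·0.71] − 87.296 = 195.08 − 87.296 = 107.784.
Reliability = 107.784 / 187.464 = 0.575.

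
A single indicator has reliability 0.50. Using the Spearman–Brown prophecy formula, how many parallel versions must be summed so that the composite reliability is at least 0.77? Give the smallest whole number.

k ≥ ρ*(1−ρ₁)/(ρ₁(1−ρ*)) = 0.77·0.50 / (0.50·0.23) = 3.348.
Smallest integer k = 4.

4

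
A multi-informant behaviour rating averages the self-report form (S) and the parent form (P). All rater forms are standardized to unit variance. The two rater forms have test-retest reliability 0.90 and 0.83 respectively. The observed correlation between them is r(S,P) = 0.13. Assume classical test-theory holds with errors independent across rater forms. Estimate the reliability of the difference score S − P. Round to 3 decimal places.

Var(S−P) = 1 + 1 − 2·0.13 = 2 − 0.26 = 1.74.
Under uncorrelated errors the observed covariances equal the true-score covariances, so only the own-variance terms attenuate.
True-score variance = [0.90 + 0.83] − 0.26 = 1.73 − 0.26 = 1.47.
Reliability = 1.47 / 1.74 = 0.845.

0.845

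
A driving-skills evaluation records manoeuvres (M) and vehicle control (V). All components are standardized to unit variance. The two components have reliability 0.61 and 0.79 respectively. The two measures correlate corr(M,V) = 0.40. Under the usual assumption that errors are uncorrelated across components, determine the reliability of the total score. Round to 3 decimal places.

Var(M+V) = 2 + 2·[0.40] = 2 + 0.8 = 2.8.
Under uncorrelated errors the observed covariances equal the true-score covariances, so only the own-variance terms attenuate.
True-score variance = [0.61 + 0.79] + 0.8 = 1.4 + 0.8 = 2.2.
Reliability = 2.2 / 2.8 = 0.786.

0.786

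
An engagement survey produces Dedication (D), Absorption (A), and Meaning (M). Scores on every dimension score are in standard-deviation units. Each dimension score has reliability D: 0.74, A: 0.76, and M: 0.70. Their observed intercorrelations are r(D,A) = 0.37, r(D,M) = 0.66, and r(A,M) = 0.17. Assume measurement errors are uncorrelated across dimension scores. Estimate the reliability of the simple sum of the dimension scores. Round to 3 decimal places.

0.852

Var(D+A+M) = 3 + 2·[0.37 + 0.66 + 0.17] = 3 + 2.4 = 5.4.
Under uncorrelated errors the observed covariances equal the true-score covariances, so only the own-variance terms attenuate.
True-score variance = [0.74 + 0.76 + 0.70] + 2.4 = 2.2 + 2.4 = 4.6.
Reliability = 4.6 / 5.4 = 0.852.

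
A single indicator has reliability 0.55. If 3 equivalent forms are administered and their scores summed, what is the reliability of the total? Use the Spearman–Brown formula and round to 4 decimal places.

ρ_k = kρ / (1 + (k−1)ρ) = 3·0.55 / (1 + 2·0.55) = 1.650 / 2.100 = 0.7857.

0.7857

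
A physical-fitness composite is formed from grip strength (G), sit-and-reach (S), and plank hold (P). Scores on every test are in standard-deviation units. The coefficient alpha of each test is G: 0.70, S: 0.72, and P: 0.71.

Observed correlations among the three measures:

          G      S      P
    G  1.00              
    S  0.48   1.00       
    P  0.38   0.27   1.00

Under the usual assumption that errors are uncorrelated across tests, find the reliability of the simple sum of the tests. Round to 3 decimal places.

Var(G+S+P) = 3 + 2·[0.48 + 0.38 + 0.27] = 3 + 2.26 = 5.26.
Under uncorrelated errors the observed covariances equal the true-score covariances, so only the own-variance terms attenuate.
True-score variance = [0.70 + 0.72 + 0.71] + 2.26 = 2.13 + 2.26 = 4.39.
Reliability = 4.39 / 5.26 = 0.835.

0.835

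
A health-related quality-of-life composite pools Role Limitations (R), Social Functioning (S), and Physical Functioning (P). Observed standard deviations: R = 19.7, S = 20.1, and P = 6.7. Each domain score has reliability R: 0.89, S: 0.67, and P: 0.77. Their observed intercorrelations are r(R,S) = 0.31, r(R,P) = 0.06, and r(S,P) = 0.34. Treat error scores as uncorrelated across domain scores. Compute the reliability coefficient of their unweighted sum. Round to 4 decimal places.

0.8434

Var(R+S+P) = 19.7² + 20.1² + 6.7² + 2·[19.7·20.1·0.31 + 19.7·6.7·0.06 + 20.1·6.7·0.34] = 836.99 + 352.916 = 1189.91.
Under uncorrelated errors the observed covariances equal the true-score covariances, so only the own-variance terms attenuate.
True-score variance = [19.7²·0.89 + 20.1²·0.67 + 6.7²·0.77] + 352.916 = 650.652 + 352.916 = 1003.57.
Reliability = 1003.57 / 1189.91 = 0.8434.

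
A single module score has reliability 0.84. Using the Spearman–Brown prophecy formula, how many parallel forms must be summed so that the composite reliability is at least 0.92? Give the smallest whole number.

3

k ≥ ρ*(1−ρ₁)/(ρ₁(1−ρ*)) = 0.92·0.16 / (0.84·0.08) = 2.190.
Smallest integer k = 3.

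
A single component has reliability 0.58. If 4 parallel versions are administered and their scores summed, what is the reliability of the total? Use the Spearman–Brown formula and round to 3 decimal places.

ρ_k = kρ / (1 + (k−1)ρ) = 4·0.58 / (1 + 3·0.58) = 2.320 / 2.740 = 0.847.

0.847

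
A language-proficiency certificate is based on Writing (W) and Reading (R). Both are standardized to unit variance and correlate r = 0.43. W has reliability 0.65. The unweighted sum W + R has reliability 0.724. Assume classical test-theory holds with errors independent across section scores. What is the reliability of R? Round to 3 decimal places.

Var(W+R) = 2 + 2·0.43 = 2.860.
True-score variance = ρ_W + ρ_R + 2·0.43, so 0.724 = (0.65 + ρ_R + 0.86) / 2.860.
ρ_R = 0.724·2.860 − 0.65 − 0.86 = 0.561.

0.561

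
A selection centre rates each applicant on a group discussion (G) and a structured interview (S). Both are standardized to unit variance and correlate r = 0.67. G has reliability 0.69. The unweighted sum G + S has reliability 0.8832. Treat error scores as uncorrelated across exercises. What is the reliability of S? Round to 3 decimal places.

Var(G+S) = 2 + 2·0.67 = 3.340.
True-score variance = ρ_G + ρ_S + 2·0.67, so 0.8832 = (0.69 + ρ_S + 1.34) / 3.340.
ρ_S = 0.8832·3.340 − 0.69 − 1.34 = 0.920.

0.920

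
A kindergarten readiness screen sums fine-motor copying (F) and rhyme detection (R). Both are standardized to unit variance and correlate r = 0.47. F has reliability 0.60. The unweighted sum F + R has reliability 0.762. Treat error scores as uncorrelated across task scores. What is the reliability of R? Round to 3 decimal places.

0.700

Var(F+R) = 2 + 2·0.47 = 2.940.
True-score variance = ρ_F + ρ_R + 2·0.47, so 0.762 = (0.60 + ρ_R + 0.94) / 2.940.
ρ_R = 0.762·2.940 − 0.60 − 0.94 = 0.700.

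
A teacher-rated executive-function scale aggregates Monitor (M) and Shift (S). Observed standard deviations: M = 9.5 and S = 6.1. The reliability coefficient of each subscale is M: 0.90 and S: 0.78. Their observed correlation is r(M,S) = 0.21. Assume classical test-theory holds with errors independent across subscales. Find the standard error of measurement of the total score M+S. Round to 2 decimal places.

4.15

Var(total) = 127.46 + 24.339 = 151.799.
True-score variance = 110.249 + 24.339 = 134.588, so reliability = 0.8866.
Error variance = 151.799 − 134.588 = 17.2112; SEM = √17.2112 = 4.15.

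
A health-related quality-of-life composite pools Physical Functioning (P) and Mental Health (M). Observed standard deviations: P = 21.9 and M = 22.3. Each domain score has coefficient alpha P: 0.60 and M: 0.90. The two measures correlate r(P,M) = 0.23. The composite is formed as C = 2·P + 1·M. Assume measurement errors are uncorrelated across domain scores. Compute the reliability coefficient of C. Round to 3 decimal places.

0.715

Var(C) = 2²·21.9² + 22.3² + 2·[2·21.9·22.3·0.23] = 2415.73 + 449.3 = 2865.03.
Because errors are independent across components, Cov(Tᵢ,Tⱼ) = Cov(Xᵢ,Xⱼ); the off-diagonal part of the true-score variance is the same as above.
True-score variance = [2²·21.9²·0.60 + 22.3²·0.90] + 449.3 = 1598.62 + 449.3 = 2047.93.
Reliability = 2047.93 / 2865.03 = 0.715.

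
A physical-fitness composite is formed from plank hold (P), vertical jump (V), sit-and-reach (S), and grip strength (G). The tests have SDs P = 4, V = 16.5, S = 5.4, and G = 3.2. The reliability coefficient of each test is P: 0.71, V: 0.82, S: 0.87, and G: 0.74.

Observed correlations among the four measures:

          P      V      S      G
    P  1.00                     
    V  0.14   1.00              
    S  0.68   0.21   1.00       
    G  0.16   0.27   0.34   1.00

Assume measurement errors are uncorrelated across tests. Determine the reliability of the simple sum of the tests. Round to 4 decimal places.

Var(P+V+S+G) = 4² + 16.5² + 5.4² + 3.2² + 2·[4·16.5·0.14 + 4·5.4·0.68 + 4·3.2·0.16 + 16.5·5.4·0.21 + 16.5·3.2·0.27 + 5.4·3.2·0.34] = 327.65 + 129.636 = 457.286.
With uncorrelated errors the cross-covariances are all true-score covariance, so they carry over unchanged; only the diagonal terms shrink to ρᵢσᵢ².
True-score variance = [4²·0.71 + 16.5²·0.82 + 5.4²·0.87 + 3.2²·0.74] + 129.636 = 267.552 + 129.636 = 397.188.
Reliability = 397.188 / 457.286 = 0.8686.

0.8686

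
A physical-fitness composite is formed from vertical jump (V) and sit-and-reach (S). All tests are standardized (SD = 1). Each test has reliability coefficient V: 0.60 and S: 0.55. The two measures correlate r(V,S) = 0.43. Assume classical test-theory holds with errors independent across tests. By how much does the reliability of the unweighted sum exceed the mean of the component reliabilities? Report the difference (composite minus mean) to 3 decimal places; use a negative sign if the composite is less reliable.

Var(sum) = 2 + 0.86 = 2.86; true-score variance = 1.15 + 0.86 = 2.01; composite reliability = 0.7028.
Mean component reliability = 0.5750.
Difference = 0.7028 − 0.5750 = 0.128.

0.128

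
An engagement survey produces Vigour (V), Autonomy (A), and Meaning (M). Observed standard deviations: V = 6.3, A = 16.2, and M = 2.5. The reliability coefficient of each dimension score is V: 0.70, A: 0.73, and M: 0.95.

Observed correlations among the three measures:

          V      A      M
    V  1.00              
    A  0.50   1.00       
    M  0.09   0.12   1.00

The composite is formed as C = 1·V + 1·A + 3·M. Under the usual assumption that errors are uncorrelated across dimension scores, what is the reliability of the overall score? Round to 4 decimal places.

Var(C) = 6.3² + 16.2² + 3²·2.5² + 2·[6.3·16.2·0.50 + 3·6.3·2.5·0.09 + 3·16.2·2.5·0.12] = 358.38 + 139.725 = 498.105.
With uncorrelated errors the cross-covariances are all true-score covariance, so they carry over unchanged; only the diagonal terms shrink to ρᵢσᵢ².
True-score variance = [6.3²·0.70 + 16.2²·0.73 + 3²·2.5²·0.95] + 139.725 = 272.802 + 139.725 = 412.527.
Reliability = 412.527 / 498.105 = 0.8282.

0.8282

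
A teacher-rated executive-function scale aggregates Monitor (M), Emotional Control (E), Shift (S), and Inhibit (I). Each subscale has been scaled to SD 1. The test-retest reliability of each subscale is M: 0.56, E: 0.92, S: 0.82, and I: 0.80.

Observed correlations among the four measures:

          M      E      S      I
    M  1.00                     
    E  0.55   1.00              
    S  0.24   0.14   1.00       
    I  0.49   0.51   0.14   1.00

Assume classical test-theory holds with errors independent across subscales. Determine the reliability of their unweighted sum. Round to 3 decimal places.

0.889

Var(M+E+S+I) = 4 + 2·[0.55 + 0.24 + 0.49 + 0.14 + 0.51 + 0.14] = 4 + 4.14 = 8.14.
Under uncorrelated errors the observed covariances equal the true-score covariances, so only the own-variance terms attenuate.
True-score variance = [0.56 + 0.92 + 0.82 + 0.80] + 4.14 = 3.1 + 4.14 = 7.24.
Reliability = 7.24 / 8.14 = 0.889.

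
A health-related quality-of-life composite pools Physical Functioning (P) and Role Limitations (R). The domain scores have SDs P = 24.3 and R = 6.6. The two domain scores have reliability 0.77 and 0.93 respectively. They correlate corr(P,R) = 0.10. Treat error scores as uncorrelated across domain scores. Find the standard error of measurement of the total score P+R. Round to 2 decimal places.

Var(total) = 634.05 + 32.076 = 666.126.
True-score variance = 495.188 + 32.076 = 527.264, so reliability = 0.7915.
Error variance = 666.126 − 527.264 = 138.862; SEM = √138.862 = 11.78.

11.78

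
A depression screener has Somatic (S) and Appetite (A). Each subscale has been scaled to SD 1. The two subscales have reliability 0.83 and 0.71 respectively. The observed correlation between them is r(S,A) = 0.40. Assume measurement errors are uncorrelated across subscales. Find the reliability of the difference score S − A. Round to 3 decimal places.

0.617

Var(S−A) = 1 + 1 − 2·0.40 = 2 − 0.8 = 1.2.
Because errors are independent across components, Cov(Tᵢ,Tⱼ) = Cov(Xᵢ,Xⱼ); the off-diagonal part of the true-score variance is the same as above.
True-score variance = [0.83 + 0.71] − 0.8 = 1.54 − 0.8 = 0.74.
Reliability = 0.74 / 1.2 = 0.617.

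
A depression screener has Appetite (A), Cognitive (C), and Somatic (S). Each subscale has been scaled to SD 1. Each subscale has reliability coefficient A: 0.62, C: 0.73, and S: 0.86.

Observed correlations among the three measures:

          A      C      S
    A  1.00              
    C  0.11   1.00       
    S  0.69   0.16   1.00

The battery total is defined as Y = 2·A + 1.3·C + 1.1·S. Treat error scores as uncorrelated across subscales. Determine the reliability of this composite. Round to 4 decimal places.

0.8043

Var(Y) = 2² + 1.3² + 1.1² + 2·[2.6·0.11 + 2.2·0.69 + 1.43·0.16] = 6.9 + 4.0656 = 10.9656.
Under uncorrelated errors the observed covariances equal the true-score covariances, so only the own-variance terms attenuate.
True-score variance = [2²·0.62 + 1.3²·0.73 + 1.1²·0.86] + 4.0656 = 4.7543 + 4.0656 = 8.8199.
Reliability = 8.8199 / 10.9656 = 0.8043.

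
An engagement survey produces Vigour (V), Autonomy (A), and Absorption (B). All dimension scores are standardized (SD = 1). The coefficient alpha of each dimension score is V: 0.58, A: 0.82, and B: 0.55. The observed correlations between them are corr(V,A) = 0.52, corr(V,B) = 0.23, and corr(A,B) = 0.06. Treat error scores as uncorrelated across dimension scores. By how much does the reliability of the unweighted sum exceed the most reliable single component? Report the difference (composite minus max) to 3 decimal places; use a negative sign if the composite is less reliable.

Var(sum) = 3 + 1.62 = 4.62; true-score variance = 1.95 + 1.62 = 3.57; composite reliability = 0.7727.
Max component reliability = 0.8200.
Difference = 0.7727 − 0.8200 = -0.047.

-0.047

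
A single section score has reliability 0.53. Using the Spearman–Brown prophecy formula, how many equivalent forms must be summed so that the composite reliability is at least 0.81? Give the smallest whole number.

4

k ≥ ρ*(1−ρ₁)/(ρ₁(1−ρ*)) = 0.81·0.47 / (0.53·0.19) = 3.781.
Smallest integer k = 4.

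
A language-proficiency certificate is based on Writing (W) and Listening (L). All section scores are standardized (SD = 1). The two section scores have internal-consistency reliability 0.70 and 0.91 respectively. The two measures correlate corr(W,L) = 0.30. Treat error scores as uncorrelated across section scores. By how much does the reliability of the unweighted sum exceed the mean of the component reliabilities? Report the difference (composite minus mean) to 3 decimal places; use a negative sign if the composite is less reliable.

0.045

Var(sum) = 2 + 0.6 = 2.6; true-score variance = 1.61 + 0.6 = 2.21; composite reliability = 0.8500.
Mean component reliability = 0.8050.
Difference = 0.8500 − 0.8050 = 0.045.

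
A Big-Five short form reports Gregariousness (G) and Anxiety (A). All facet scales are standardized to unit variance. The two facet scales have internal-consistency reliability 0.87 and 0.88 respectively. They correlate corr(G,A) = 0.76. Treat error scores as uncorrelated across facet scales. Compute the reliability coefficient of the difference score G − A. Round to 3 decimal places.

Var(G−A) = 1 + 1 − 2·0.76 = 2 − 1.52 = 0.48.
Under uncorrelated errors the observed covariances equal the true-score covariances, so only the own-variance terms attenuate.
True-score variance = [0.87 + 0.88] − 1.52 = 1.75 − 1.52 = 0.23.
Reliability = 0.23 / 0.48 = 0.479.

0.479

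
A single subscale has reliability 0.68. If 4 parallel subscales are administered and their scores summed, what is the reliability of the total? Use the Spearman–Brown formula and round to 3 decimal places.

0.895

ρ_k = kρ / (1 + (k−1)ρ) = 4·0.68 / (1 + 3·0.68) = 2.720 / 3.040 = 0.895.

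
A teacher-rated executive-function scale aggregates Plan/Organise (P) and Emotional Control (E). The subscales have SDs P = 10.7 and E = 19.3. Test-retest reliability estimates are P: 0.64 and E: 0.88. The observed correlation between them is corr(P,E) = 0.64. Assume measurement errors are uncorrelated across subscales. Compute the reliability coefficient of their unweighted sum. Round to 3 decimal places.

Var(P+E) = 10.7² + 19.3² + 2·[10.7·19.3·0.64] = 486.98 + 264.333 = 751.313.
Under uncorrelated errors the observed covariances equal the true-score covariances, so only the own-variance terms attenuate.
True-score variance = [10.7²·0.64 + 19.3²·0.88] + 264.333 = 401.065 + 264.333 = 665.398.
Reliability = 665.398 / 751.313 = 0.886.

0.886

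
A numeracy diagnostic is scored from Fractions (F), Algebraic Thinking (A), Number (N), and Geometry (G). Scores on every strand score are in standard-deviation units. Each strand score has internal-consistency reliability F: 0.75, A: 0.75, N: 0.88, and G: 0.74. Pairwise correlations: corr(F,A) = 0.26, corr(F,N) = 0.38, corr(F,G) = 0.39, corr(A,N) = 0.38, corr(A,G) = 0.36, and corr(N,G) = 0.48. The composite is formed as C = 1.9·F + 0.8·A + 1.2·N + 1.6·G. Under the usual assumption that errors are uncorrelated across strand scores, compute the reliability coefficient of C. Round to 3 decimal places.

Var(C) = 1.9² + 0.8² + 1.2² + 1.6² + 2·[1.52·0.26 + 2.28·0.38 + 3.04·0.39 + 0.96·0.38 + 1.28·0.36 + 1.92·0.48] = 8.25 + 8.3888 = 16.6388.
With uncorrelated errors the cross-covariances are all true-score covariance, so they carry over unchanged; only the diagonal terms shrink to ρᵢσᵢ².
True-score variance = [1.9²·0.75 + 0.8²·0.75 + 1.2²·0.88 + 1.6²·0.74] + 8.3888 = 6.3491 + 8.3888 = 14.7379.
Reliability = 14.7379 / 16.6388 = 0.886.

0.886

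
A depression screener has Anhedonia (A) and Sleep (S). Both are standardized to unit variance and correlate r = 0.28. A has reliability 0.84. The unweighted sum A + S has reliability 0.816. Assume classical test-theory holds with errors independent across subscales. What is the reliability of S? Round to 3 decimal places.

0.689

Var(A+S) = 2 + 2·0.28 = 2.560.
True-score variance = ρ_A + ρ_S + 2·0.28, so 0.816 = (0.84 + ρ_S + 0.56) / 2.560.
ρ_S = 0.816·2.560 − 0.84 − 0.56 = 0.689.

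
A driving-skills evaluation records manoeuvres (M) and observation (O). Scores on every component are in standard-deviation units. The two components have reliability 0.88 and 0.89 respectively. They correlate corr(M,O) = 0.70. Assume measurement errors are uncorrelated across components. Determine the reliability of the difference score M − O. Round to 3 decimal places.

0.617

Var(M−O) = 1 + 1 − 2·0.70 = 2 − 1.4 = 0.6.
Under uncorrelated errors the observed covariances equal the true-score covariances, so only the own-variance terms attenuate.
True-score variance = [0.88 + 0.89] − 1.4 = 1.77 − 1.4 = 0.37.
Reliability = 0.37 / 0.6 = 0.617.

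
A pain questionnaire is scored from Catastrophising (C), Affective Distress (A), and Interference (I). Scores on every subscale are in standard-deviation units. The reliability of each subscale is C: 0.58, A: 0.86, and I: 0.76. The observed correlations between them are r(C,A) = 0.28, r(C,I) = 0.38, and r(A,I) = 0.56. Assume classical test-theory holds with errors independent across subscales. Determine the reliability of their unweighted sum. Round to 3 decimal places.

0.853

Var(C+A+I) = 3 + 2·[0.28 + 0.38 + 0.56] = 3 + 2.44 = 5.44.
With uncorrelated errors the cross-covariances are all true-score covariance, so they carry over unchanged; only the diagonal terms shrink to ρᵢσᵢ².
True-score variance = [0.58 + 0.86 + 0.76] + 2.44 = 2.2 + 2.44 = 4.64.
Reliability = 4.64 / 5.44 = 0.853.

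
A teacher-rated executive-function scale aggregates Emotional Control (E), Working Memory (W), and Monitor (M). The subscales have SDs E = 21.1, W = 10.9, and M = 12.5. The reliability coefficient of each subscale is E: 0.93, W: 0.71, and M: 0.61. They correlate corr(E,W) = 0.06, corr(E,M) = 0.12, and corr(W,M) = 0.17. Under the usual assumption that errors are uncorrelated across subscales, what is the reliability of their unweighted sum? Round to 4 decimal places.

0.8524

Var(E+W+M) = 21.1² + 10.9² + 12.5² + 2·[21.1·10.9·0.06 + 21.1·12.5·0.12 + 10.9·12.5·0.17] = 720.27 + 137.224 = 857.494.
Because errors are independent across components, Cov(Tᵢ,Tⱼ) = Cov(Xᵢ,Xⱼ); the off-diagonal part of the true-score variance is the same as above.
True-score variance = [21.1²·0.93 + 10.9²·0.71 + 12.5²·0.61] + 137.224 = 593.713 + 137.224 = 730.937.
Reliability = 730.937 / 857.494 = 0.8524.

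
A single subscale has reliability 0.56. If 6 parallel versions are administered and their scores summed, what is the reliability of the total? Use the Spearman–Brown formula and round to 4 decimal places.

ρ_k = kρ / (1 + (k−1)ρ) = 6·0.56 / (1 + 5·0.56) = 3.360 / 3.800 = 0.8842.

0.8842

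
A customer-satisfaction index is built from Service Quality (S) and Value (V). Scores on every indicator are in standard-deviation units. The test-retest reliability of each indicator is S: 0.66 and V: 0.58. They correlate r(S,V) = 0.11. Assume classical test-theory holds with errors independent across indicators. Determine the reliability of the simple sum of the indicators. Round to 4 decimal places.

Var(S+V) = 2 + 2·[0.11] = 2 + 0.22 = 2.22.
Under uncorrelated errors the observed covariances equal the true-score covariances, so only the own-variance terms attenuate.
True-score variance = [0.66 + 0.58] + 0.22 = 1.24 + 0.22 = 1.46.
Reliability = 1.46 / 2.22 = 0.6577.

0.6577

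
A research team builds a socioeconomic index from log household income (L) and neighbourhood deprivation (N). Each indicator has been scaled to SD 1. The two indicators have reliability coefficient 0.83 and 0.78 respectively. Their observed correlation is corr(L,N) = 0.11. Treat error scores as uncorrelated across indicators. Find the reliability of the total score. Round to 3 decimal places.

Var(L+N) = 2 + 2·[0.11] = 2 + 0.22 = 2.22.
Because errors are independent across components, Cov(Tᵢ,Tⱼ) = Cov(Xᵢ,Xⱼ); the off-diagonal part of the true-score variance is the same as above.
True-score variance = [0.83 + 0.78] + 0.22 = 1.61 + 0.22 = 1.83.
Reliability = 1.83 / 2.22 = 0.824.

0.824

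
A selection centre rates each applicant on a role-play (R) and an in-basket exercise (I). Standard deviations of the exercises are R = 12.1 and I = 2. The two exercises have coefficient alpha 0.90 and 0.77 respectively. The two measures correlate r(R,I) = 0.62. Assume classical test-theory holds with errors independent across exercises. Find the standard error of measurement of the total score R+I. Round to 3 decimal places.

3.945

Var(total) = 150.41 + 30.008 = 180.418.
True-score variance = 134.849 + 30.008 = 164.857, so reliability = 0.9138.
Error variance = 180.418 − 164.857 = 15.561; SEM = √15.561 = 3.945.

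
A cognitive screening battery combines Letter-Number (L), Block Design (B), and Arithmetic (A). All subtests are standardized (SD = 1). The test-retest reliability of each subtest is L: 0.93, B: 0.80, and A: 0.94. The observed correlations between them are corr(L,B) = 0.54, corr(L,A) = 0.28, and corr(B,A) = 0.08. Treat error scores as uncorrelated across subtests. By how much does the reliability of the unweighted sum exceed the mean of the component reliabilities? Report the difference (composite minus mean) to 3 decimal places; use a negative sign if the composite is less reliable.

0.041

Var(sum) = 3 + 1.8 = 4.8; true-score variance = 2.67 + 1.8 = 4.47; composite reliability = 0.9313.
Mean component reliability = 0.8900.
Difference = 0.9313 − 0.8900 = 0.041.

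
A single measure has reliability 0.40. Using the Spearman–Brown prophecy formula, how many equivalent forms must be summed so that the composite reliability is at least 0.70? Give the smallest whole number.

4

k ≥ ρ*(1−ρ₁)/(ρ₁(1−ρ*)) = 0.70·0.60 / (0.40·0.30) = 3.500.
Smallest integer k = 4.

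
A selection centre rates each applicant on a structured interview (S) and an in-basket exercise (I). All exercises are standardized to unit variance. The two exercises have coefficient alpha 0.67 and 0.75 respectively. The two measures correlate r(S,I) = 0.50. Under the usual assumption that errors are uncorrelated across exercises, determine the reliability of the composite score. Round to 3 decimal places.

Var(S+I) = 2 + 2·[0.50] = 2 + 1 = 3.
Because errors are independent across components, Cov(Tᵢ,Tⱼ) = Cov(Xᵢ,Xⱼ); the off-diagonal part of the true-score variance is the same as above.
True-score variance = [0.67 + 0.75] + 1 = 1.42 + 1 = 2.42.
Reliability = 2.42 / 3 = 0.807.

0.807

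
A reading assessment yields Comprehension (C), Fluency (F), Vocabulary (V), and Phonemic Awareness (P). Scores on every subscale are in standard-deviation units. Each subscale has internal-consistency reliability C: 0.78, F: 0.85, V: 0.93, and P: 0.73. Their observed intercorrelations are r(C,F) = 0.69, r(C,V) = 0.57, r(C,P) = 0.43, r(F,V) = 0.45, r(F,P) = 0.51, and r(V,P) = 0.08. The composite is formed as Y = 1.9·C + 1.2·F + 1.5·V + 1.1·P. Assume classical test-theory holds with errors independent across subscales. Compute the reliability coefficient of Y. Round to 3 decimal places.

Var(Y) = 1.9² + 1.2² + 1.5² + 1.1² + 2·[2.28·0.69 + 2.85·0.57 + 2.09·0.43 + 1.8·0.45 + 1.32·0.51 + 1.65·0.08] = 8.51 + 11.4232 = 19.9332.
Under uncorrelated errors the observed covariances equal the true-score covariances, so only the own-variance terms attenuate.
True-score variance = [1.9²·0.78 + 1.2²·0.85 + 1.5²·0.93 + 1.1²·0.73] + 11.4232 = 7.0156 + 11.4232 = 18.4388.
Reliability = 18.4388 / 19.9332 = 0.925.

0.925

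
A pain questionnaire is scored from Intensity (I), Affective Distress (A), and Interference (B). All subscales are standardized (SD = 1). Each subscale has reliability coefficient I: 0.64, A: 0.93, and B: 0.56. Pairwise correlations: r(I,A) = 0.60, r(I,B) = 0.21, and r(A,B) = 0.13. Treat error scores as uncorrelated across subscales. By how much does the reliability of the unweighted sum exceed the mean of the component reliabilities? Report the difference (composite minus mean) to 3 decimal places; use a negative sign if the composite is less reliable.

0.112

Var(sum) = 3 + 1.88 = 4.88; true-score variance = 2.13 + 1.88 = 4.01; composite reliability = 0.8217.
Mean component reliability = 0.7100.
Difference = 0.8217 − 0.7100 = 0.112.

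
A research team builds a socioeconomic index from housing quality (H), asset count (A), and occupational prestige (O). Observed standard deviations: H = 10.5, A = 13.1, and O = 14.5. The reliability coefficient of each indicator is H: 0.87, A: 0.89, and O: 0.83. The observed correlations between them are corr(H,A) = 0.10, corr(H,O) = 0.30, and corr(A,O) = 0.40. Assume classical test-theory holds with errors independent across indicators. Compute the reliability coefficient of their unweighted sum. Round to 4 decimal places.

Var(H+A+O) = 10.5² + 13.1² + 14.5² + 2·[10.5·13.1·0.10 + 10.5·14.5·0.30 + 13.1·14.5·0.40] = 492.11 + 270.82 = 762.93.
Because errors are independent across components, Cov(Tᵢ,Tⱼ) = Cov(Xᵢ,Xⱼ); the off-diagonal part of the true-score variance is the same as above.
True-score variance = [10.5²·0.87 + 13.1²·0.89 + 14.5²·0.83] + 270.82 = 423.158 + 270.82 = 693.978.
Reliability = 693.978 / 762.93 = 0.9096.

0.9096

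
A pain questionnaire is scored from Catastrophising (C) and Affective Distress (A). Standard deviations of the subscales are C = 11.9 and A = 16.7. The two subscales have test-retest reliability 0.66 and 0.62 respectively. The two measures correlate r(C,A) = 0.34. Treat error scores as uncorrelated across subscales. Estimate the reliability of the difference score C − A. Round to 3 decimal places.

0.460

Var(C−A) = 11.9² + 16.7² − 2·11.9·16.7·0.34 = 420.5 − 135.136 = 285.364.
With uncorrelated errors the cross-covariances are all true-score covariance, so they carry over unchanged; only the diagonal terms shrink to ρᵢσᵢ².
True-score variance = [11.9²·0.66 + 16.7²·0.62] − 135.136 = 266.374 − 135.136 = 131.238.
Reliability = 131.238 / 285.364 = 0.460.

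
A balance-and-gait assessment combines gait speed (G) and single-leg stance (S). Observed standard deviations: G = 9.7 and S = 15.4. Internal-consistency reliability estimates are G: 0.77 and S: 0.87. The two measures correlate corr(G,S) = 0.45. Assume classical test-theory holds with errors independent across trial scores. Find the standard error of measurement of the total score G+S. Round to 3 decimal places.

Var(total) = 331.25 + 134.442 = 465.692.
True-score variance = 278.779 + 134.442 = 413.221, so reliability = 0.8873.
Error variance = 465.692 − 413.221 = 52.4715; SEM = √52.4715 = 7.244.

7.244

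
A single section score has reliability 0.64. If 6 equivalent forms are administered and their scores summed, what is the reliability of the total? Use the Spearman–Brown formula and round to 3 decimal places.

0.914

ρ_k = kρ / (1 + (k−1)ρ) = 6·0.64 / (1 + 5·0.64) = 3.840 / 4.200 = 0.914.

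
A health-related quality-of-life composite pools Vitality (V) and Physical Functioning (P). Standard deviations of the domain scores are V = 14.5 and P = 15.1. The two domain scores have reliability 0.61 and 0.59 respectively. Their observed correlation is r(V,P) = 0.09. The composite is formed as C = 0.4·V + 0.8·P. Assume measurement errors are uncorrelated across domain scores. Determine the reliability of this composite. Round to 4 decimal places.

Var(C) = 0.4²·14.5² + 0.8²·15.1² + 2·[0.32·14.5·15.1·0.09] = 179.566 + 12.6115 = 192.178.
Under uncorrelated errors the observed covariances equal the true-score covariances, so only the own-variance terms attenuate.
True-score variance = [0.4²·14.5²·0.61 + 0.8²·15.1²·0.59] + 12.6115 = 106.617 + 12.6115 = 119.228.
Reliability = 119.228 / 192.178 = 0.6204.

0.6204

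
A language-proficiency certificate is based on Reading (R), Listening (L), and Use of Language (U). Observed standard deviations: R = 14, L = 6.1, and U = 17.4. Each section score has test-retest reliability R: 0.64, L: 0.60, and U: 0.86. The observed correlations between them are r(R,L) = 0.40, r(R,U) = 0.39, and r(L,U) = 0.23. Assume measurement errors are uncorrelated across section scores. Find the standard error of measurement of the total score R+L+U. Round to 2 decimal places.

11.31

Var(total) = 535.97 + 307.152 = 843.122.
True-score variance = 408.14 + 307.152 = 715.292, so reliability = 0.8484.
Error variance = 843.122 − 715.292 = 127.83; SEM = √127.83 = 11.31.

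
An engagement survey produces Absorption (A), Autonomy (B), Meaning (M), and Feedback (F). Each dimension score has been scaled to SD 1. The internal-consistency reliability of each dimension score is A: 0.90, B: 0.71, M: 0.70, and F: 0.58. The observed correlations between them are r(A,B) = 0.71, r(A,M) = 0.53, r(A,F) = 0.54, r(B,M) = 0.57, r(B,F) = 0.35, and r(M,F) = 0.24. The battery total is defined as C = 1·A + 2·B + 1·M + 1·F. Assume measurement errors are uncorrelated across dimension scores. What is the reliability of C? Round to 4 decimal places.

Var(C) = 1 + 2² + 1 + 1 + 2·[2·0.71 + 0.53 + 0.54 + 2·0.57 + 2·0.35 + 0.24] = 7 + 9.14 = 16.14.
With uncorrelated errors the cross-covariances are all true-score covariance, so they carry over unchanged; only the diagonal terms shrink to ρᵢσᵢ².
True-score variance = [0.90 + 2²·0.71 + 0.70 + 0.58] + 9.14 = 5.02 + 9.14 = 14.16.
Reliability = 14.16 / 16.14 = 0.8773.

0.8773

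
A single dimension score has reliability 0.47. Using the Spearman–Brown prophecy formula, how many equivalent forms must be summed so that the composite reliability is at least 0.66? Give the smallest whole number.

3

k ≥ ρ*(1−ρ₁)/(ρ₁(1−ρ*)) = 0.66·0.53 / (0.47·0.34) = 2.189.
Smallest integer k = 3.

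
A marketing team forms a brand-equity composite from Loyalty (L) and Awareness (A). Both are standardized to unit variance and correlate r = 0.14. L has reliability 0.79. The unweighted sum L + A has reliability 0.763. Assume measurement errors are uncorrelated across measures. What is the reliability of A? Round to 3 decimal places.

0.670

Var(L+A) = 2 + 2·0.14 = 2.280.
True-score variance = ρ_L + ρ_A + 2·0.14, so 0.763 = (0.79 + ρ_A + 0.28) / 2.280.
ρ_A = 0.763·2.280 − 0.79 − 0.28 = 0.670.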